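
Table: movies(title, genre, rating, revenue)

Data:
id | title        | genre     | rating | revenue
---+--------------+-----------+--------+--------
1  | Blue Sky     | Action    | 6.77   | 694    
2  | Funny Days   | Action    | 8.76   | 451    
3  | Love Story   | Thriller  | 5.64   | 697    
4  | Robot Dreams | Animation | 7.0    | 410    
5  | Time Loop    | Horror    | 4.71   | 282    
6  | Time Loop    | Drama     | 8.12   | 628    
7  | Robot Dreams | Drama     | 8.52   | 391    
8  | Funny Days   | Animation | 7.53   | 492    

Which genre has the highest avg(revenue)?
SELECT genre, AVG(revenue) as val
FROM movies
GROUP BY genre
ORDER BY val DESC
LIMIT 1

Result: Thriller with avg(revenue) = 697.00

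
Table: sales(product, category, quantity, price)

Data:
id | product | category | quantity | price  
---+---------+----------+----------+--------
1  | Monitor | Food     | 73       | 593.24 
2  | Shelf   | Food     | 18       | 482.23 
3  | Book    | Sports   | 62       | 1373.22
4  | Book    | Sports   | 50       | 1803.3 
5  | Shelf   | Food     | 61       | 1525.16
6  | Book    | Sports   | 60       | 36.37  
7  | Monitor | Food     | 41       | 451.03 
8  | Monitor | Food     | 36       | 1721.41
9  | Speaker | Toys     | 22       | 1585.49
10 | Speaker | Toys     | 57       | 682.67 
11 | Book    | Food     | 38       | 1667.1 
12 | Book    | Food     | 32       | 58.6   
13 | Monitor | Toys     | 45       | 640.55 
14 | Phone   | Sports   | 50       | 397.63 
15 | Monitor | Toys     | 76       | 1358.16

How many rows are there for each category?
SELECT category, COUNT(*) as count
FROM sales
GROUP BY category

Result:
  Food: 7
  Sports: 4
  Toys: 4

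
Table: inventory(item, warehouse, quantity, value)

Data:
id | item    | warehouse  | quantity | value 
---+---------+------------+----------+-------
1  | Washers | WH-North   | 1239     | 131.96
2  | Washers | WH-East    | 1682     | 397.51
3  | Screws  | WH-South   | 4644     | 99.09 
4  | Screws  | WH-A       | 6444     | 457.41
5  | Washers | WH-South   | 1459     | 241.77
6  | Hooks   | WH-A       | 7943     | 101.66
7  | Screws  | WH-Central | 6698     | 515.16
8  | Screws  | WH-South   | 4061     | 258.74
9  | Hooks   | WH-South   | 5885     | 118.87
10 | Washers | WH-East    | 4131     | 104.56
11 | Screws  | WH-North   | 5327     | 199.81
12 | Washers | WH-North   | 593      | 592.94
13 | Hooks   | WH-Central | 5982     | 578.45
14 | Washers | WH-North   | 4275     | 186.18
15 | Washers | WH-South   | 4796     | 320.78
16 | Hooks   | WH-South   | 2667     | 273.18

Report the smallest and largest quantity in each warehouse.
SELECT warehouse, MIN(quantity), MAX(quantity)
FROM inventory
GROUP BY warehouse

Result:
  WH-A: min=6444, max=7943
  WH-Central: min=5982, max=6698
  WH-East: min=1682, max=4131
  WH-North: min=593, max=5327
  WH-South: min=1459, max=5885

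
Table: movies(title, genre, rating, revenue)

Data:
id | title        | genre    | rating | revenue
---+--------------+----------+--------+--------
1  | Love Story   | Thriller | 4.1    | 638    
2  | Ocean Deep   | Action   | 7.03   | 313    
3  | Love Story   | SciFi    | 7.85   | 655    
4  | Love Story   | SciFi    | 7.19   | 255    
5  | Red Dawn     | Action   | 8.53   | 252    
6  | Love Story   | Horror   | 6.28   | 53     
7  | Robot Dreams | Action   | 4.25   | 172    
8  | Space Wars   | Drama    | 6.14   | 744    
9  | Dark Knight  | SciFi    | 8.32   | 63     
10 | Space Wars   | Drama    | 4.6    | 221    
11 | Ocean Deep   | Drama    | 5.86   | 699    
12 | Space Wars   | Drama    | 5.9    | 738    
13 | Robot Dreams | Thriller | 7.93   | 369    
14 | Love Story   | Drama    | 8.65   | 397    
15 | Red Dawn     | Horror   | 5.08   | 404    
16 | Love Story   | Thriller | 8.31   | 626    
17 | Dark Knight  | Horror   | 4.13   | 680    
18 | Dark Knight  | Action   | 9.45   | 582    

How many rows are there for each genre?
SELECT genre, COUNT(*) as count
FROM movies
GROUP BY genre

Result:
  Action: 4
  Drama: 5
  Horror: 3
  SciFi: 3
  Thriller: 3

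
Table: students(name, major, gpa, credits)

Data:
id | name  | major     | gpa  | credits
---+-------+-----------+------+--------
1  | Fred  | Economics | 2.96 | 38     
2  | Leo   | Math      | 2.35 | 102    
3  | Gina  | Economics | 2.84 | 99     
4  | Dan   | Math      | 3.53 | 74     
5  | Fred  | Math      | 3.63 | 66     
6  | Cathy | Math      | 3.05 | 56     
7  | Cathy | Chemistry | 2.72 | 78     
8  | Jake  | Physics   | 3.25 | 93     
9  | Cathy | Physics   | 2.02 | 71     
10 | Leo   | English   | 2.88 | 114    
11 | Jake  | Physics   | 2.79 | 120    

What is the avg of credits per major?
SELECT major, AVG(credits) as result
FROM students
GROUP BY major

Result:
  Chemistry: 78.00
  Economics: 68.50
  English: 114.00
  Math: 74.50
  Physics: 94.67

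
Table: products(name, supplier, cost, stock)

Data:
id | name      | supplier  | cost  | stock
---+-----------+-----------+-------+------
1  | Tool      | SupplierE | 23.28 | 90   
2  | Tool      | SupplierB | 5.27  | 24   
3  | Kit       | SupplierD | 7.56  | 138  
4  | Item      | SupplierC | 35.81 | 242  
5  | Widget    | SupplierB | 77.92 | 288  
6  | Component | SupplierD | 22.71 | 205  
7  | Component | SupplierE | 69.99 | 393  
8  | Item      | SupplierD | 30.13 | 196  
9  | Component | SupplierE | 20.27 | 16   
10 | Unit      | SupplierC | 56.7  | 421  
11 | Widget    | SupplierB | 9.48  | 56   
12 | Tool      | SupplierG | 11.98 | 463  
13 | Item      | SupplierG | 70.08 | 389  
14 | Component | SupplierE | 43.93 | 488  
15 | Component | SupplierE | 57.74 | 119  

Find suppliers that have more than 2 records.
SELECT supplier, COUNT(*) as cnt
FROM products
GROUP BY supplier
HAVING COUNT(*) > 2

Result:
  SupplierB: 3
  SupplierD: 3
  SupplierE: 5

Note: HAVING filters groups after aggregation, WHERE filters rows before.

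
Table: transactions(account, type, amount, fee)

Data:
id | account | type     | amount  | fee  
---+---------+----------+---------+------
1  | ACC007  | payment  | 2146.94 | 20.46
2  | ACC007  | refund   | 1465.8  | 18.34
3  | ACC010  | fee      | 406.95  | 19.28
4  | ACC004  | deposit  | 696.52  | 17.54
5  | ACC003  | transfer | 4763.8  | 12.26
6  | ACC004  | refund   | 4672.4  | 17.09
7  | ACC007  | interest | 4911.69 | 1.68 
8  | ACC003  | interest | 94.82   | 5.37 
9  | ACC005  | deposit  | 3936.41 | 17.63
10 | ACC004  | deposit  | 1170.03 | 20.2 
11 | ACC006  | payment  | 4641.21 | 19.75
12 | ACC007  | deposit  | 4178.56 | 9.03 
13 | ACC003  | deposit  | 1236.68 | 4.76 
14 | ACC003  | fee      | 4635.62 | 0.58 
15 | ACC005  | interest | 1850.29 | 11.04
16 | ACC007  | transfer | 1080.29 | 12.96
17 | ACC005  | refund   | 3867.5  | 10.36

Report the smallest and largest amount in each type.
SELECT type, MIN(amount), MAX(amount)
FROM transactions
GROUP BY type

Result:
  deposit: min=696.52, max=4178.56
  fee: min=406.95, max=4635.62
  interest: min=94.82, max=4911.69
  payment: min=2146.94, max=4641.21
  refund: min=1465.80, max=4672.40
  transfer: min=1080.29, max=4763.80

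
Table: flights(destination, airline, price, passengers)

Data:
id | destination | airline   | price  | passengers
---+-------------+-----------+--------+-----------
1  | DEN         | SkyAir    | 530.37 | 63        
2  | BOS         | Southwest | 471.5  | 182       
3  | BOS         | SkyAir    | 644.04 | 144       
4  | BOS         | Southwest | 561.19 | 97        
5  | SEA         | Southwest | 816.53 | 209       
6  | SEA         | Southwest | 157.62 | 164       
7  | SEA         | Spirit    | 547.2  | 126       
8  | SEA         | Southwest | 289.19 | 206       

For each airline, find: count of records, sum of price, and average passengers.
SELECT airline,
       COUNT(*) as cnt,
       SUM(price) as total_price,
       AVG(passengers) as avg_passengers
FROM flights
GROUP BY airline

Result:
  SkyAir: 2 records, 1174.41 total price, 103.50 avg passengers
  Southwest: 5 records, 2296.03 total price, 171.60 avg passengers
  Spirit: 1 records, 547.20 total price, 126.00 avg passengers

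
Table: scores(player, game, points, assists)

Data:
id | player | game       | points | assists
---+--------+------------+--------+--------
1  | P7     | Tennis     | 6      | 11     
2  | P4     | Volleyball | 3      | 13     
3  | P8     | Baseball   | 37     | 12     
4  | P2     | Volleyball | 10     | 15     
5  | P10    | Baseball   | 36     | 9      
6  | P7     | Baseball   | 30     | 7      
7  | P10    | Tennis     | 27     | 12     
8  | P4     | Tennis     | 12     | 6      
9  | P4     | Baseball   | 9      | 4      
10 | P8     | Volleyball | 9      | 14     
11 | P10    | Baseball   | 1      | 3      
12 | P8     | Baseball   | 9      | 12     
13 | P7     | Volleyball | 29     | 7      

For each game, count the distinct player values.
SELECT game, COUNT(DISTINCT player)
FROM scores
GROUP BY game

Result:
  Baseball: 4 distinct
  Tennis: 3 distinct
  Volleyball: 4 distinct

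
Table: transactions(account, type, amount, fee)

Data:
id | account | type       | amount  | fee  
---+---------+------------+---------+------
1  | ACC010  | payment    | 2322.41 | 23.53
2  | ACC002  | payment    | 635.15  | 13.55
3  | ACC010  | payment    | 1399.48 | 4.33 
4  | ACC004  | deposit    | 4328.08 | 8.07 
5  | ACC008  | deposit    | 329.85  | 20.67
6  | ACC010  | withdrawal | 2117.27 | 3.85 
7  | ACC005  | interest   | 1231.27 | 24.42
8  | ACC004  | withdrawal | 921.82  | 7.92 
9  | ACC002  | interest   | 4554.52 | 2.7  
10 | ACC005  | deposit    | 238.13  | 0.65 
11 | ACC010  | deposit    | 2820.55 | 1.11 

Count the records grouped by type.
SELECT type, COUNT(*) as count
FROM transactions
GROUP BY type

Result:
  deposit: 4
  interest: 2
  payment: 3
  withdrawal: 2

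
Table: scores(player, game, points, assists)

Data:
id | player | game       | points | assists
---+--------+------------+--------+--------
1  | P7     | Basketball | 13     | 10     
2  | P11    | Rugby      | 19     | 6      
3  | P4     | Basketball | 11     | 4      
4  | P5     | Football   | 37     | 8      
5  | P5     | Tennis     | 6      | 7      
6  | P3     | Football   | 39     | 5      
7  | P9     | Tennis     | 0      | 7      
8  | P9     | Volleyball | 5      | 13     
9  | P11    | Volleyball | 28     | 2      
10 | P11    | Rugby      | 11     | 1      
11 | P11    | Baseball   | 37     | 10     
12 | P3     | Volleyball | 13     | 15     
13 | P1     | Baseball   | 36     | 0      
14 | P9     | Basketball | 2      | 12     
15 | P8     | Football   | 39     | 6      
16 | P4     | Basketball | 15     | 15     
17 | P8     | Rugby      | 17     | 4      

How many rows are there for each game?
SELECT game, COUNT(*) as count
FROM scores
GROUP BY game

Result:
  Baseball: 2
  Basketball: 4
  Football: 3
  Rugby: 3
  Tennis: 2
  Volleyball: 3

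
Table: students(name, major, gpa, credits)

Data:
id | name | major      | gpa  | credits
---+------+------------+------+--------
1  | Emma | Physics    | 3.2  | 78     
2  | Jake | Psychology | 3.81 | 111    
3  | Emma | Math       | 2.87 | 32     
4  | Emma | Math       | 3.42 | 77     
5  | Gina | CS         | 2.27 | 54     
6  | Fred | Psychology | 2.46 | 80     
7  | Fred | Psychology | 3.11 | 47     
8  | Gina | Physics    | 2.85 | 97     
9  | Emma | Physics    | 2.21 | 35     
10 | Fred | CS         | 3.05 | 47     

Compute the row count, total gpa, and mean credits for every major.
SELECT major,
       COUNT(*) as cnt,
       SUM(gpa) as total_gpa,
       AVG(credits) as avg_credits
FROM students
GROUP BY major

Result:
  CS: 2 records, 5.32 total gpa, 50.50 avg credits
  Math: 2 records, 6.29 total gpa, 54.50 avg credits
  Physics: 3 records, 8.26 total gpa, 70.00 avg credits
  Psychology: 3 records, 9.38 total gpa, 79.33 avg credits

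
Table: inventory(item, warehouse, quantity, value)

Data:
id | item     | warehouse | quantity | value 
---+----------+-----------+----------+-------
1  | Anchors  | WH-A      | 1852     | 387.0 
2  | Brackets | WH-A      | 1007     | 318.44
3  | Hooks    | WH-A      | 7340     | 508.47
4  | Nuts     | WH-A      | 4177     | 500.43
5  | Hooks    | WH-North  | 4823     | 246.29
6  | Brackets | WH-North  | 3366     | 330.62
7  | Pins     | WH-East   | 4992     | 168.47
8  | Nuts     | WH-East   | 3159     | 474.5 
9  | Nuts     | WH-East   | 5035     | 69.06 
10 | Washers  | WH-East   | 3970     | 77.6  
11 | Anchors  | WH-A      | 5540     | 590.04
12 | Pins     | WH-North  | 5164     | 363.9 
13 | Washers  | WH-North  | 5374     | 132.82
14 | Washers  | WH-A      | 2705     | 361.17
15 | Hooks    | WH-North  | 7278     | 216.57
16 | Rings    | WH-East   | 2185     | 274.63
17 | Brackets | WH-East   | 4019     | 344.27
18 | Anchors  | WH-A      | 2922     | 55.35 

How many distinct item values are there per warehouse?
SELECT warehouse, COUNT(DISTINCT item)
FROM inventory
GROUP BY warehouse

Result:
  WH-A: 5 distinct
  WH-East: 5 distinct
  WH-North: 4 distinct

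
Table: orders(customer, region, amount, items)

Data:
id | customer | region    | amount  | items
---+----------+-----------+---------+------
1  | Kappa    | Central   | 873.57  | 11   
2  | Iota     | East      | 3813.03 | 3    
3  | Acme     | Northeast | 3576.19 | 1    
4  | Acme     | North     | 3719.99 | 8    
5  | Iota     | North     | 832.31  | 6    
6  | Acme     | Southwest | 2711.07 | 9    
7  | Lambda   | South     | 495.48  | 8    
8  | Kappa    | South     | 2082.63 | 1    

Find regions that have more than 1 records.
SELECT region, COUNT(*) as cnt
FROM orders
GROUP BY region
HAVING COUNT(*) > 1

Result:
  North: 2
  South: 2

Note: HAVING filters groups after aggregation, WHERE filters rows before.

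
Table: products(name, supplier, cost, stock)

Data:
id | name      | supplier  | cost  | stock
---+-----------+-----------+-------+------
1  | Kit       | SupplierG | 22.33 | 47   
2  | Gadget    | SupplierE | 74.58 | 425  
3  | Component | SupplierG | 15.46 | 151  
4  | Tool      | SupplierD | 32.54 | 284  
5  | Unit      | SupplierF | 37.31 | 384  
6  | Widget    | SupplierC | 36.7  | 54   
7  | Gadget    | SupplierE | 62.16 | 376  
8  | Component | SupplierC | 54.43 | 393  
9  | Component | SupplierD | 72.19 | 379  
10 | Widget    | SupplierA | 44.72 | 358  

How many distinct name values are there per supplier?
SELECT supplier, COUNT(DISTINCT name)
FROM products
GROUP BY supplier

Result:
  SupplierA: 1 distinct
  SupplierC: 2 distinct
  SupplierD: 2 distinct
  SupplierE: 1 distinct
  SupplierF: 1 distinct
  SupplierG: 2 distinct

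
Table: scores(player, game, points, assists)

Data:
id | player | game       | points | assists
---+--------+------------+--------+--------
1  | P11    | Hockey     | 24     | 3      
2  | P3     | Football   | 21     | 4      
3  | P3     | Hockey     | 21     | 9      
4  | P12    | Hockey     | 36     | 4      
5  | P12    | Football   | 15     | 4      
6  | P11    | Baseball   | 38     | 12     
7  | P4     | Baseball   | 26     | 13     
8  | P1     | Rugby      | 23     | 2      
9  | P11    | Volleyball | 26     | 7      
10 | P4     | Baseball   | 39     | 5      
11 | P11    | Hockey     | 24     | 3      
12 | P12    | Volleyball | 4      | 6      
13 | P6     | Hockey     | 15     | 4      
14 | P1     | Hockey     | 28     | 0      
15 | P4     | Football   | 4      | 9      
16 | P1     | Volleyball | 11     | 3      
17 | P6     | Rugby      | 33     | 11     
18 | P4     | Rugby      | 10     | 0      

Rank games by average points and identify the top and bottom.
SELECT game, AVG(points)
FROM scores
GROUP BY game
ORDER BY AVG(points)

All groups:
  Football: 13.33
  Volleyball: 13.67
  Rugby: 22.00
  Hockey: 24.67
  Baseball: 34.33

Highest: Baseball (34.33)
Lowest: Football (13.33)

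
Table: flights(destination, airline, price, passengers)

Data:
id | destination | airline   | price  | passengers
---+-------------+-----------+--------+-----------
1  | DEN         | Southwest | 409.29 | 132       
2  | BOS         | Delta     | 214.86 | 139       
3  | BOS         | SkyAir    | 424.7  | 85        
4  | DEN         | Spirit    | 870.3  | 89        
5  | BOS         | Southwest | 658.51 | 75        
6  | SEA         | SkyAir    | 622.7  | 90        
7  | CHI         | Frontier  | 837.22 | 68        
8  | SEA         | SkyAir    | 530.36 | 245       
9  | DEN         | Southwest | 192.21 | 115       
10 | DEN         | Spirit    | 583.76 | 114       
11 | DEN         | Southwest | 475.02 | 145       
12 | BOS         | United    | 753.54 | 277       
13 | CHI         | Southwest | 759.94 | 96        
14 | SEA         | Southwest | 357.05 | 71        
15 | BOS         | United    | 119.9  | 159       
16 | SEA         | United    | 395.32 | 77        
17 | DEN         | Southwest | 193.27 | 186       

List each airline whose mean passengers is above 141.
SELECT airline, AVG(passengers)
FROM flights
GROUP BY airline
HAVING AVG(passengers) > 141

Result:
  United: avg=171.00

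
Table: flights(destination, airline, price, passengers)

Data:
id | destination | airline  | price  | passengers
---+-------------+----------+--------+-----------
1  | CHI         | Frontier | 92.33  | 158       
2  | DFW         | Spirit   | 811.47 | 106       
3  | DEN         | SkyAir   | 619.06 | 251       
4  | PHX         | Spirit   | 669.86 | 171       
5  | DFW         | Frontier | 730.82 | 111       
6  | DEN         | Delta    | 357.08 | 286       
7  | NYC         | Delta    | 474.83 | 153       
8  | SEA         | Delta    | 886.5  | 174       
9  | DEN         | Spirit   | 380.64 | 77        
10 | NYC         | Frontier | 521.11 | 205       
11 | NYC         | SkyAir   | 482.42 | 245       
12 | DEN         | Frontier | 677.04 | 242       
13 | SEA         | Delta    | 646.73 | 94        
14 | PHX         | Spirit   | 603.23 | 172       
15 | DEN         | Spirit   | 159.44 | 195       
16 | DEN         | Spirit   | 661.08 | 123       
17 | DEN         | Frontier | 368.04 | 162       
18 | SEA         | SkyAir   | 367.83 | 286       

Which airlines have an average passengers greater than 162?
SELECT airline, AVG(passengers)
FROM flights
GROUP BY airline
HAVING AVG(passengers) > 162

Result:
  Delta: avg=176.75
  Frontier: avg=175.60
  SkyAir: avg=260.67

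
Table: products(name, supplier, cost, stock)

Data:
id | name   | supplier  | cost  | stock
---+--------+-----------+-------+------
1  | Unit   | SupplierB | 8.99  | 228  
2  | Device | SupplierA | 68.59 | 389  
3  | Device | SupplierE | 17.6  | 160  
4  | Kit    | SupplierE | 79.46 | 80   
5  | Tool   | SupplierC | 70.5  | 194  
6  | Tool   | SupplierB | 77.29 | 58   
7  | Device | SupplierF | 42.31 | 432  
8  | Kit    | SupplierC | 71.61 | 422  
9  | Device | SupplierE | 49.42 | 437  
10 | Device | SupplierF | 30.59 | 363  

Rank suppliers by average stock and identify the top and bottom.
SELECT supplier, AVG(stock)
FROM products
GROUP BY supplier
ORDER BY AVG(stock)

All groups:
  SupplierB: 143.00
  SupplierE: 225.67
  SupplierC: 308.00
  SupplierA: 389.00
  SupplierF: 397.50

Highest: SupplierF (397.50)
Lowest: SupplierB (143.00)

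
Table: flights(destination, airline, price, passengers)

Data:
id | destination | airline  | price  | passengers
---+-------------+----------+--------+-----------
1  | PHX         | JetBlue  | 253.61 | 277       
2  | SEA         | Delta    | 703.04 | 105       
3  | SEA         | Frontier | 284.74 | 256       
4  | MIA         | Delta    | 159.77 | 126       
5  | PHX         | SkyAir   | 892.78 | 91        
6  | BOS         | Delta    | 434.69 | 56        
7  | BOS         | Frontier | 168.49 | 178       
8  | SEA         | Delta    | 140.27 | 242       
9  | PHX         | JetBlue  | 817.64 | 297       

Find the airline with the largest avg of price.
SELECT airline, AVG(price) as val
FROM flights
GROUP BY airline
ORDER BY val DESC
LIMIT 1

Result: SkyAir with avg(price) = 892.78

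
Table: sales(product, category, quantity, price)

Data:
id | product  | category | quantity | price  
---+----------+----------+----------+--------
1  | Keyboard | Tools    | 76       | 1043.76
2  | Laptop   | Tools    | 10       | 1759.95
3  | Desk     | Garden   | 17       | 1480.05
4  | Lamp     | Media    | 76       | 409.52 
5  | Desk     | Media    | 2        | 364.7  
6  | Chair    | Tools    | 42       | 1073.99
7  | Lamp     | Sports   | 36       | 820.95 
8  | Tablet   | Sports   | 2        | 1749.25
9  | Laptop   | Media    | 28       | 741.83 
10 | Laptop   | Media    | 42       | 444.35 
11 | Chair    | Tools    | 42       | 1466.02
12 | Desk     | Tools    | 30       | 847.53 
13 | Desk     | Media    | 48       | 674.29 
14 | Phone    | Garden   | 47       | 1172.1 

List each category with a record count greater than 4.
SELECT category, COUNT(*) as cnt
FROM sales
GROUP BY category
HAVING COUNT(*) > 4

Result:
  Media: 5
  Tools: 5

Note: HAVING filters groups after aggregation, WHERE filters rows before.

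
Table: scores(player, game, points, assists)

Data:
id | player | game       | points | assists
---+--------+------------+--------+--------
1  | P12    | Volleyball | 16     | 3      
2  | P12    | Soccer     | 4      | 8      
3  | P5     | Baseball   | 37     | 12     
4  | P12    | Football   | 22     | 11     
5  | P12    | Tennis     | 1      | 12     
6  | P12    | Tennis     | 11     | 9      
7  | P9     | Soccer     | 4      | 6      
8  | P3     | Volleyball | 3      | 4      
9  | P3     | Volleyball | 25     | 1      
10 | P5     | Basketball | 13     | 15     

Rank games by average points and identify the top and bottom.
SELECT game, AVG(points)
FROM scores
GROUP BY game
ORDER BY AVG(points)

All groups:
  Soccer: 4.00
  Tennis: 6.00
  Basketball: 13.00
  Volleyball: 14.67
  Football: 22.00
  Baseball: 37.00

Highest: Baseball (37.00)
Lowest: Soccer (4.00)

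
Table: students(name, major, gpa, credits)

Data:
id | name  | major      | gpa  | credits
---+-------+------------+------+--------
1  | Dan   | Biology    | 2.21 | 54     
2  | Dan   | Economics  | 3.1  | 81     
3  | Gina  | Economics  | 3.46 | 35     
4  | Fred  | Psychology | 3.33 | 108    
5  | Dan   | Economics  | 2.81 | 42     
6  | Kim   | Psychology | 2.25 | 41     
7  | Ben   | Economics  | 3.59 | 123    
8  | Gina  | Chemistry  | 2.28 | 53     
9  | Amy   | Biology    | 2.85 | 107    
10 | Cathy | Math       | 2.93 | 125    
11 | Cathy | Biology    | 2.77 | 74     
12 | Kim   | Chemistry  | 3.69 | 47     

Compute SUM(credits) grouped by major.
SELECT major, SUM(credits) as result
FROM students
GROUP BY major

Result:
  Biology: 235
  Chemistry: 100
  Economics: 281
  Math: 125
  Psychology: 149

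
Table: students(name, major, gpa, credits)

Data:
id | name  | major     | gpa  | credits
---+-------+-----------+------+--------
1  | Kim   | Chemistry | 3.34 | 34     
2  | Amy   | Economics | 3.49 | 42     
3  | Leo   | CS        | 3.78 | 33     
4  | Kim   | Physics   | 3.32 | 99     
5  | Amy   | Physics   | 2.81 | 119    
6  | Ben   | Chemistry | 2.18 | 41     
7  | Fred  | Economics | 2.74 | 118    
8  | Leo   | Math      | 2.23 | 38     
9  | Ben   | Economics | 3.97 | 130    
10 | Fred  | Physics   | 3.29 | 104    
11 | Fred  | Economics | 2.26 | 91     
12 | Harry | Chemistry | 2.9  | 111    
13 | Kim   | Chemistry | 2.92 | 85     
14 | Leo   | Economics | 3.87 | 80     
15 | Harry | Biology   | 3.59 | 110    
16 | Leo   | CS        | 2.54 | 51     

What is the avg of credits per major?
SELECT major, AVG(credits) as result
FROM students
GROUP BY major

Result:
  Biology: 110.00
  CS: 42.00
  Chemistry: 67.75
  Economics: 92.20
  Math: 38.00
  Physics: 107.33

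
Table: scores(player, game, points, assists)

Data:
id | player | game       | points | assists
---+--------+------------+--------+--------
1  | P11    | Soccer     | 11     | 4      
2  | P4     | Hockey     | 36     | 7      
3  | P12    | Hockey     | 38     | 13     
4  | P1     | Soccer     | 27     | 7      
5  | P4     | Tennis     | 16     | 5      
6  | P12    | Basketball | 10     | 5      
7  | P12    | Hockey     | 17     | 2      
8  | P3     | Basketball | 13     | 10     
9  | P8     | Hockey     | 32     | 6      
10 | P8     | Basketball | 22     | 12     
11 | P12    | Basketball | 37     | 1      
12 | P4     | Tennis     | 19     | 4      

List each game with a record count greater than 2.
SELECT game, COUNT(*) as cnt
FROM scores
GROUP BY game
HAVING COUNT(*) > 2

Result:
  Basketball: 4
  Hockey: 4

Note: HAVING filters groups after aggregation, WHERE filters rows before.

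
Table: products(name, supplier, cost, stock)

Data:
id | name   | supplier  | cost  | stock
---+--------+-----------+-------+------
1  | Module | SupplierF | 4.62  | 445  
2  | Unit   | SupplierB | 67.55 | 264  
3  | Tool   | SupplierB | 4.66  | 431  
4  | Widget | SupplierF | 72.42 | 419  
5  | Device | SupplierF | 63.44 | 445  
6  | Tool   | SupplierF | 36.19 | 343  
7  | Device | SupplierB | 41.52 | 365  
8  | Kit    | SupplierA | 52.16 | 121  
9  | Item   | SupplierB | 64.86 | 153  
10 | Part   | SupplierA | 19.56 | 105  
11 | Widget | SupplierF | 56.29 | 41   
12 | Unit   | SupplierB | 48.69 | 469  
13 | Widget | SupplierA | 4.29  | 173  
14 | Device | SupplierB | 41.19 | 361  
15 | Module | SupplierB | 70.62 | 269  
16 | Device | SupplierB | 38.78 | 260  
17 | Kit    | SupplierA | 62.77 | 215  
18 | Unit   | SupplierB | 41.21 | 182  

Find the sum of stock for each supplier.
SELECT supplier, SUM(stock) as result
FROM products
GROUP BY supplier

Result:
  SupplierA: 614
  SupplierB: 2754
  SupplierF: 1693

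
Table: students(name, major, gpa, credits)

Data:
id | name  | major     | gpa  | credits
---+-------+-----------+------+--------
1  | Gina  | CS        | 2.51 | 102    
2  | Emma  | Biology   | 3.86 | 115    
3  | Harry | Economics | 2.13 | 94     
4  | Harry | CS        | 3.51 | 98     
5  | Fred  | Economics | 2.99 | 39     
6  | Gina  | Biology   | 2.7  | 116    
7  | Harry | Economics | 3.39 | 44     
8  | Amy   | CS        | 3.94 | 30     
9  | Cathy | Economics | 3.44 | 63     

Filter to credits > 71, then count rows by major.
SELECT major, COUNT(*)
FROM students
WHERE credits > 71
GROUP BY major

Note: WHERE filters rows before grouping.

Result:
  Biology: 2
  CS: 2
  Economics: 1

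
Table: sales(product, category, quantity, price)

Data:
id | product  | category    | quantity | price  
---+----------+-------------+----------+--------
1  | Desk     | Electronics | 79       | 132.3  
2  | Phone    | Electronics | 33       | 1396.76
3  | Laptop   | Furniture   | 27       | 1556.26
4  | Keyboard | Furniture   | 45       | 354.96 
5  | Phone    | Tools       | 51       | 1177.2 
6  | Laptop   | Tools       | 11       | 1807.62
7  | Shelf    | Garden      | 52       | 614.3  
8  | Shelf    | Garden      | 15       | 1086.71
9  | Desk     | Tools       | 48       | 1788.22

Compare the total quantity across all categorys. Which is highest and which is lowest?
SELECT category, SUM(quantity)
FROM sales
GROUP BY category
ORDER BY SUM(quantity)

All groups:
  Garden: 67
  Furniture: 72
  Tools: 110
  Electronics: 112

Highest: Electronics (112)
Lowest: Garden (67)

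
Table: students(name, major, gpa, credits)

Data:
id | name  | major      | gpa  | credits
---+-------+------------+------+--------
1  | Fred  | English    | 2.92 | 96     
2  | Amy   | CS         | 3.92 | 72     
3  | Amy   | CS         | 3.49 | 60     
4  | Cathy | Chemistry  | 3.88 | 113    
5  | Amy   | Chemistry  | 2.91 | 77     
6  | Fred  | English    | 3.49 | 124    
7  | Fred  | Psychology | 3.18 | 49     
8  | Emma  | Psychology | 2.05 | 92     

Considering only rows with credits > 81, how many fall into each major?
SELECT major, COUNT(*)
FROM students
WHERE credits > 81
GROUP BY major

Note: WHERE filters rows before grouping.

Result:
  Chemistry: 1
  English: 2
  Psychology: 1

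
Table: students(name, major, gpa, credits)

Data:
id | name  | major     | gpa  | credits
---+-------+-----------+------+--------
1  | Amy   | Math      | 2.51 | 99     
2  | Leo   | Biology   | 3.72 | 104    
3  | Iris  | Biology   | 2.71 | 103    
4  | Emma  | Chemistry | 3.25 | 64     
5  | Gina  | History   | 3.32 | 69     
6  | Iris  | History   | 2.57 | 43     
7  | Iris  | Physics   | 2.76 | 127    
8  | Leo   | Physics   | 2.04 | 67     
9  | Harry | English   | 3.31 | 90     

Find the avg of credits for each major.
SELECT major, AVG(credits) as result
FROM students
GROUP BY major

Result:
  Biology: 103.50
  Chemistry: 64.00
  English: 90.00
  History: 56.00
  Math: 99.00
  Physics: 97.00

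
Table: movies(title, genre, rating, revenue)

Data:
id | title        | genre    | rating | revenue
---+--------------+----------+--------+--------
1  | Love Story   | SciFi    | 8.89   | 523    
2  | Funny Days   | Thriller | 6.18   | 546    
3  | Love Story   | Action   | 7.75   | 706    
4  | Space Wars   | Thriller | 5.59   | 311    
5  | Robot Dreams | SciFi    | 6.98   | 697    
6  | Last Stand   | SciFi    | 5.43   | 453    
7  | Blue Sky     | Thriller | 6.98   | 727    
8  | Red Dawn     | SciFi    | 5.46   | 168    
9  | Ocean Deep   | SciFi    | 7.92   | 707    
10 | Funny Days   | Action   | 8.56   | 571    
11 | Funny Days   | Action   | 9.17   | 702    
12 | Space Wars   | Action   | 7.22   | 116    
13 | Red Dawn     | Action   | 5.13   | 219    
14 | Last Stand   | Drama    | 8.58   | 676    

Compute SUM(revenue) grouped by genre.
SELECT genre, SUM(revenue) as result
FROM movies
GROUP BY genre

Result:
  Action: 2314
  Drama: 676
  SciFi: 2548
  Thriller: 1584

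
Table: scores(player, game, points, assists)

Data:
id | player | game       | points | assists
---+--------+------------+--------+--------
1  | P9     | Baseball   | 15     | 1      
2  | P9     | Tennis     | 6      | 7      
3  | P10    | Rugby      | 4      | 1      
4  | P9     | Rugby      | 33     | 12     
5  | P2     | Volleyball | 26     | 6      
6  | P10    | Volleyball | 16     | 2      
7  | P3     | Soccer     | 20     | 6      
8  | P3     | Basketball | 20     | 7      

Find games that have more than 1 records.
SELECT game, COUNT(*) as cnt
FROM scores
GROUP BY game
HAVING COUNT(*) > 1

Result:
  Rugby: 2
  Volleyball: 2

Note: HAVING filters groups after aggregation, WHERE filters rows before.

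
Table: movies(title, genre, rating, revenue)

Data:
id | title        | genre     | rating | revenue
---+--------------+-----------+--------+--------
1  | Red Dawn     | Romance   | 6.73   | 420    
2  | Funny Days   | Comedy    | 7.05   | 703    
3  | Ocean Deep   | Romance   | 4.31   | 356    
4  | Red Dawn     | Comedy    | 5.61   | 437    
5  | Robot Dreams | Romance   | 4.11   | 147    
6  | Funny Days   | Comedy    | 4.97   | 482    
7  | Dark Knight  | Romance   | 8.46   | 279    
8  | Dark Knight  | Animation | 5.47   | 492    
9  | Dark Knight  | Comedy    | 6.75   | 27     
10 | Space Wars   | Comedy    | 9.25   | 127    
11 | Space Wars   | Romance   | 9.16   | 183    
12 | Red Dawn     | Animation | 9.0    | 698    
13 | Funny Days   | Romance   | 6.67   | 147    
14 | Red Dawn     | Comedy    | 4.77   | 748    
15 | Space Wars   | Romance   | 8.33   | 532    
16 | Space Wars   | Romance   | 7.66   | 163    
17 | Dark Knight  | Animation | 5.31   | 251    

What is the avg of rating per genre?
SELECT genre, AVG(rating) as result
FROM movies
GROUP BY genre

Result:
  Animation: 6.59
  Comedy: 6.40
  Romance: 6.93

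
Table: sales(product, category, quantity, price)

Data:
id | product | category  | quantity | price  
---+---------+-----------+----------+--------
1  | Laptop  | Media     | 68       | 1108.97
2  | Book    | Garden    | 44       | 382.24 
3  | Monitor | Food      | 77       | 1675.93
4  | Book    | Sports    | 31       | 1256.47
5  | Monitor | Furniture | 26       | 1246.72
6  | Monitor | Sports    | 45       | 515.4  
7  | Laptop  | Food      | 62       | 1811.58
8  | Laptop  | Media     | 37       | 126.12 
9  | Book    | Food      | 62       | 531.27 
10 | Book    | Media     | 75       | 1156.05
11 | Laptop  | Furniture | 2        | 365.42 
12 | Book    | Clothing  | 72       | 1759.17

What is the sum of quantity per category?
SELECT category, SUM(quantity) as result
FROM sales
GROUP BY category

Result:
  Clothing: 72
  Food: 201
  Furniture: 28
  Garden: 44
  Media: 180
  Sports: 76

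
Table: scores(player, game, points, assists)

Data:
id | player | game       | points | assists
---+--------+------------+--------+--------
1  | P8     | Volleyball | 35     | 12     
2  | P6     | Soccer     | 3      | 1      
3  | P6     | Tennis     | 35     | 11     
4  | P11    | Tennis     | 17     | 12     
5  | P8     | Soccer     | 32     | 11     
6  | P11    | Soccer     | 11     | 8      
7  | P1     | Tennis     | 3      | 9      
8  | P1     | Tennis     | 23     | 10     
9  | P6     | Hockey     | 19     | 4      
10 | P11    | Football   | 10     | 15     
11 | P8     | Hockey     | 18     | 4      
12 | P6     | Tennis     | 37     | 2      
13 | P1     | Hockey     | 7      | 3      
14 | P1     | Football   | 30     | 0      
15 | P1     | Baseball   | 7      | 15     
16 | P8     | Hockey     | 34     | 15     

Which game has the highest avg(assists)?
SELECT game, AVG(assists) as val
FROM scores
GROUP BY game
ORDER BY val DESC
LIMIT 1

Result: Baseball with avg(assists) = 15.00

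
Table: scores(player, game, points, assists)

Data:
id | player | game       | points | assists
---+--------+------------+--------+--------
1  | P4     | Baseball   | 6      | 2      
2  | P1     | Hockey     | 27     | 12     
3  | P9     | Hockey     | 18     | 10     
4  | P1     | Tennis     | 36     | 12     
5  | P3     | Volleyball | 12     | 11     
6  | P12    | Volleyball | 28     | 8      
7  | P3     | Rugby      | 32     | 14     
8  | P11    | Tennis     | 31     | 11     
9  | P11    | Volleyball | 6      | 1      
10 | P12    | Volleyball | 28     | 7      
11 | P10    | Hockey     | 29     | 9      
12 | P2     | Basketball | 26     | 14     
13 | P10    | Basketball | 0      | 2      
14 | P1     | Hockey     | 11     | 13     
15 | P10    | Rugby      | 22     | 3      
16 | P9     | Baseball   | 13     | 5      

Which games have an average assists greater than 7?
SELECT game, AVG(assists)
FROM scores
GROUP BY game
HAVING AVG(assists) > 7

Result:
  Basketball: avg=8.00
  Hockey: avg=11.00
  Rugby: avg=8.50
  Tennis: avg=11.50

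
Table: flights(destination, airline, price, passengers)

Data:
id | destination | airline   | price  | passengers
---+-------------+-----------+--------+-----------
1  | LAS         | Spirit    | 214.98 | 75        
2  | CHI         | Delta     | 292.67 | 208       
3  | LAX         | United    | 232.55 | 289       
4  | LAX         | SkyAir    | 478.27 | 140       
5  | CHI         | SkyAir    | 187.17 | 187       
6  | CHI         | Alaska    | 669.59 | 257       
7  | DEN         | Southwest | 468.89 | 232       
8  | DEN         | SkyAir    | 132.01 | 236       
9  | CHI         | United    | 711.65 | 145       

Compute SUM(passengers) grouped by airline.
SELECT airline, SUM(passengers) as result
FROM flights
GROUP BY airline

Result:
  Alaska: 257
  Delta: 208
  SkyAir: 563
  Southwest: 232
  Spirit: 75
  United: 434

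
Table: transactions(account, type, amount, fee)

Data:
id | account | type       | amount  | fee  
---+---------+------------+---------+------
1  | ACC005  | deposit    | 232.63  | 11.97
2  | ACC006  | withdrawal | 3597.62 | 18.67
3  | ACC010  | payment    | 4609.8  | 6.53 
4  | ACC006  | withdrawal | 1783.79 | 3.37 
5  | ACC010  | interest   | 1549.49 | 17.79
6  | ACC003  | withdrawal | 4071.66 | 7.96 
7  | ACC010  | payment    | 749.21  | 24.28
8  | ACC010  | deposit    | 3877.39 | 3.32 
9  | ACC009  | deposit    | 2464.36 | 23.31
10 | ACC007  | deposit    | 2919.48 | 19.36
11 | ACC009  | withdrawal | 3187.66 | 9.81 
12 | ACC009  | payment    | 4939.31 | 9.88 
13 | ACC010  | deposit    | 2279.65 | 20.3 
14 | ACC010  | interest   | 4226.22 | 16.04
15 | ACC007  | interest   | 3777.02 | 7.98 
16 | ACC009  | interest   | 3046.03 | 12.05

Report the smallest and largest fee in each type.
SELECT type, MIN(fee), MAX(fee)
FROM transactions
GROUP BY type

Result:
  deposit: min=3.32, max=23.31
  interest: min=7.98, max=17.79
  payment: min=6.53, max=24.28
  withdrawal: min=3.37, max=18.67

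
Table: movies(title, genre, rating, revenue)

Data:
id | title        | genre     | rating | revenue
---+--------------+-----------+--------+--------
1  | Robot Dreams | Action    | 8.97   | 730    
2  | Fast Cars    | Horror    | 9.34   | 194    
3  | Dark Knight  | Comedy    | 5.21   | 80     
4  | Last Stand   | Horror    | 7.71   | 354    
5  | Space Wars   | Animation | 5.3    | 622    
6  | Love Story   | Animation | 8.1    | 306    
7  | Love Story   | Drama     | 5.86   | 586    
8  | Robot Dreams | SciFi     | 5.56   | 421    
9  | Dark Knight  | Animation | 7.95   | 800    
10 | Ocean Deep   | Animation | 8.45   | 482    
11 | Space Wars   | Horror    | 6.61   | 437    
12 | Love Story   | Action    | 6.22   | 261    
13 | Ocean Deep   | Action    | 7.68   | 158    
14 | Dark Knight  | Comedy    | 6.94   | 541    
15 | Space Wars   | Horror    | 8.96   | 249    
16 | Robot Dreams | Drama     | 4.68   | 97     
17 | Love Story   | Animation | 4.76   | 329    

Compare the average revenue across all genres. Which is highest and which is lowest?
SELECT genre, AVG(revenue)
FROM movies
GROUP BY genre
ORDER BY AVG(revenue)

All groups:
  Horror: 308.50
  Comedy: 310.50
  Drama: 341.50
  Action: 383.00
  SciFi: 421.00
  Animation: 507.80

Highest: Animation (507.80)
Lowest: Horror (308.50)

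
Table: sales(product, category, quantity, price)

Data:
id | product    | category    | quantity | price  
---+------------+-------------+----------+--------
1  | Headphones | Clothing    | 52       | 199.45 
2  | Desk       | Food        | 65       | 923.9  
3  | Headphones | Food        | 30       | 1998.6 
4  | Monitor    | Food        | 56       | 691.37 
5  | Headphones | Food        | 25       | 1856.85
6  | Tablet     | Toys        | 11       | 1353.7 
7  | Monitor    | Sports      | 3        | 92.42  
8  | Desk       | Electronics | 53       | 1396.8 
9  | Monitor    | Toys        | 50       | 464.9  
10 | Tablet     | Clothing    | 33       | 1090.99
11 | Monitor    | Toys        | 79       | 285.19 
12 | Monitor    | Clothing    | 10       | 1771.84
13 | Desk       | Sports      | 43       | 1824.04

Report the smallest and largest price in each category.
SELECT category, MIN(price), MAX(price)
FROM sales
GROUP BY category

Result:
  Clothing: min=199.45, max=1771.84
  Electronics: min=1396.80, max=1396.80
  Food: min=691.37, max=1998.60
  Sports: min=92.42, max=1824.04
  Toys: min=285.19, max=1353.70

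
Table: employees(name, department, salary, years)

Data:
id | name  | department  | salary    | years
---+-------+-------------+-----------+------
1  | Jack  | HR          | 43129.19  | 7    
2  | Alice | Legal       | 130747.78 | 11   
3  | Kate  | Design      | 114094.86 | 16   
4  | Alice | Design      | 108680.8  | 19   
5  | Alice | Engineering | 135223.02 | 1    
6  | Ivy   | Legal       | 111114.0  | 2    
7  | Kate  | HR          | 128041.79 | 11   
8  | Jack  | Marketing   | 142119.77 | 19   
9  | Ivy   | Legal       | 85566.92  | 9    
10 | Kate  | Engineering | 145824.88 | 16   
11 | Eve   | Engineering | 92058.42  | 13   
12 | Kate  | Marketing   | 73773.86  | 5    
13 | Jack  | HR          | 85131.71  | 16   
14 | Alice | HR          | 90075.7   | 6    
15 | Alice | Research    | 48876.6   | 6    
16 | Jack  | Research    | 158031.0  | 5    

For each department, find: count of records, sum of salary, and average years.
SELECT department,
       COUNT(*) as cnt,
       SUM(salary) as total_salary,
       AVG(years) as avg_years
FROM employees
GROUP BY department

Result:
  Design: 2 records, 222775.66 total salary, 17.50 avg years
  Engineering: 3 records, 373106.32 total salary, 10.00 avg years
  HR: 4 records, 346378.39 total salary, 10.00 avg years
  Legal: 3 records, 327428.70 total salary, 7.33 avg years
  Marketing: 2 records, 215893.63 total salary, 12.00 avg years
  Research: 2 records, 206907.60 total salary, 5.50 avg years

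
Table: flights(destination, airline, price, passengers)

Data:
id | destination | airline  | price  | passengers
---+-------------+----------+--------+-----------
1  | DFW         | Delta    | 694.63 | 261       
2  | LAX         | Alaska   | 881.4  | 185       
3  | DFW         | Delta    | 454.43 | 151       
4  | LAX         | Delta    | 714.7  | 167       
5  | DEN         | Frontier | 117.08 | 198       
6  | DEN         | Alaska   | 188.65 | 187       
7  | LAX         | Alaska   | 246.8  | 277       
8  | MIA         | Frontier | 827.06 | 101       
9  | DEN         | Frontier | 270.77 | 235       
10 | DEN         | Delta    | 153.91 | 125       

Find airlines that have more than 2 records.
SELECT airline, COUNT(*) as cnt
FROM flights
GROUP BY airline
HAVING COUNT(*) > 2

Result:
  Alaska: 3
  Delta: 4
  Frontier: 3

Note: HAVING filters groups after aggregation, WHERE filters rows before.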